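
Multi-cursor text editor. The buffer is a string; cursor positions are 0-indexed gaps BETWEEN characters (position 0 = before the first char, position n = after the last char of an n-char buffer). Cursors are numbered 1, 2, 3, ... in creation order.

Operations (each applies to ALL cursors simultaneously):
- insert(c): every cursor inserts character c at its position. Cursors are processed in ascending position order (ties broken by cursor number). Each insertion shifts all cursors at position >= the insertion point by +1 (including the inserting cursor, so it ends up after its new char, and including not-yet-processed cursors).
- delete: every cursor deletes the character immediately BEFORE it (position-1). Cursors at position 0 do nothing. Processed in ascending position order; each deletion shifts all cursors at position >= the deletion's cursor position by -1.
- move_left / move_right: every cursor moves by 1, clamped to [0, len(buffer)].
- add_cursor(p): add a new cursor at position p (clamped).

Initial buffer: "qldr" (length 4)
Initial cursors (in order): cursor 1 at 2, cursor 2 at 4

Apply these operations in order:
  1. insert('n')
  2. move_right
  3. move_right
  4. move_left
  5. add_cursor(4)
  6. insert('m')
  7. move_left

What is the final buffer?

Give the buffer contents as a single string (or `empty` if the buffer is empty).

After op 1 (insert('n')): buffer="qlndrn" (len 6), cursors c1@3 c2@6, authorship ..1..2
After op 2 (move_right): buffer="qlndrn" (len 6), cursors c1@4 c2@6, authorship ..1..2
After op 3 (move_right): buffer="qlndrn" (len 6), cursors c1@5 c2@6, authorship ..1..2
After op 4 (move_left): buffer="qlndrn" (len 6), cursors c1@4 c2@5, authorship ..1..2
After op 5 (add_cursor(4)): buffer="qlndrn" (len 6), cursors c1@4 c3@4 c2@5, authorship ..1..2
After op 6 (insert('m')): buffer="qlndmmrmn" (len 9), cursors c1@6 c3@6 c2@8, authorship ..1.13.22
After op 7 (move_left): buffer="qlndmmrmn" (len 9), cursors c1@5 c3@5 c2@7, authorship ..1.13.22

Answer: qlndmmrmn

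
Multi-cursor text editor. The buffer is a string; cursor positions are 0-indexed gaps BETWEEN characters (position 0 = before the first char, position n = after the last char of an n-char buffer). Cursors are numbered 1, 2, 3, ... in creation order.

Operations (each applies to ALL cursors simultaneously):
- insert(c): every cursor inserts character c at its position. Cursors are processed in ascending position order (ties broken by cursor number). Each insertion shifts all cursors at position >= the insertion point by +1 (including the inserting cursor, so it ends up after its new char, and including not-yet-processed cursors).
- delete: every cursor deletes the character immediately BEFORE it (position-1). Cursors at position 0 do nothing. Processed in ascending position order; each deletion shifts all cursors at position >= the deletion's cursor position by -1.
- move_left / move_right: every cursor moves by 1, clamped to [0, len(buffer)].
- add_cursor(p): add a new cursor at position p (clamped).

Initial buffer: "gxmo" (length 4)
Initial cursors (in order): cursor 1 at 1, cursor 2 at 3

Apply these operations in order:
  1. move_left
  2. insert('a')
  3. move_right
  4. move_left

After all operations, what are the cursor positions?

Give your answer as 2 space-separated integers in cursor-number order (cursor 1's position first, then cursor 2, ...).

After op 1 (move_left): buffer="gxmo" (len 4), cursors c1@0 c2@2, authorship ....
After op 2 (insert('a')): buffer="agxamo" (len 6), cursors c1@1 c2@4, authorship 1..2..
After op 3 (move_right): buffer="agxamo" (len 6), cursors c1@2 c2@5, authorship 1..2..
After op 4 (move_left): buffer="agxamo" (len 6), cursors c1@1 c2@4, authorship 1..2..

Answer: 1 4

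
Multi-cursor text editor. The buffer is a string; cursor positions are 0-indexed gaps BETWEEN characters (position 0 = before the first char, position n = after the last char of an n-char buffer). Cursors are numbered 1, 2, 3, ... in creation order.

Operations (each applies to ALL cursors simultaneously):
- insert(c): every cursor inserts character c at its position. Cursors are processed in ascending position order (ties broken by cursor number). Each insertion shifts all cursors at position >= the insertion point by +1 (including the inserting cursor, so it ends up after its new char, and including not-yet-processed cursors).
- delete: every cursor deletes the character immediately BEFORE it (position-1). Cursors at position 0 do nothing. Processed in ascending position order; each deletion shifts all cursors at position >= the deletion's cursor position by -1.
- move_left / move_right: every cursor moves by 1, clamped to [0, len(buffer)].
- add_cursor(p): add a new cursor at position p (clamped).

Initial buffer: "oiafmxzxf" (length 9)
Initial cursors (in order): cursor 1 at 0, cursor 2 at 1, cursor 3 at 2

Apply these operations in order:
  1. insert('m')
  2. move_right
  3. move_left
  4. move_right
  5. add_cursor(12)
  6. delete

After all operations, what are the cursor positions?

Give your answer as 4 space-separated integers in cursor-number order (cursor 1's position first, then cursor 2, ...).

Answer: 1 2 3 8

Derivation:
After op 1 (insert('m')): buffer="momimafmxzxf" (len 12), cursors c1@1 c2@3 c3@5, authorship 1.2.3.......
After op 2 (move_right): buffer="momimafmxzxf" (len 12), cursors c1@2 c2@4 c3@6, authorship 1.2.3.......
After op 3 (move_left): buffer="momimafmxzxf" (len 12), cursors c1@1 c2@3 c3@5, authorship 1.2.3.......
After op 4 (move_right): buffer="momimafmxzxf" (len 12), cursors c1@2 c2@4 c3@6, authorship 1.2.3.......
After op 5 (add_cursor(12)): buffer="momimafmxzxf" (len 12), cursors c1@2 c2@4 c3@6 c4@12, authorship 1.2.3.......
After op 6 (delete): buffer="mmmfmxzx" (len 8), cursors c1@1 c2@2 c3@3 c4@8, authorship 123.....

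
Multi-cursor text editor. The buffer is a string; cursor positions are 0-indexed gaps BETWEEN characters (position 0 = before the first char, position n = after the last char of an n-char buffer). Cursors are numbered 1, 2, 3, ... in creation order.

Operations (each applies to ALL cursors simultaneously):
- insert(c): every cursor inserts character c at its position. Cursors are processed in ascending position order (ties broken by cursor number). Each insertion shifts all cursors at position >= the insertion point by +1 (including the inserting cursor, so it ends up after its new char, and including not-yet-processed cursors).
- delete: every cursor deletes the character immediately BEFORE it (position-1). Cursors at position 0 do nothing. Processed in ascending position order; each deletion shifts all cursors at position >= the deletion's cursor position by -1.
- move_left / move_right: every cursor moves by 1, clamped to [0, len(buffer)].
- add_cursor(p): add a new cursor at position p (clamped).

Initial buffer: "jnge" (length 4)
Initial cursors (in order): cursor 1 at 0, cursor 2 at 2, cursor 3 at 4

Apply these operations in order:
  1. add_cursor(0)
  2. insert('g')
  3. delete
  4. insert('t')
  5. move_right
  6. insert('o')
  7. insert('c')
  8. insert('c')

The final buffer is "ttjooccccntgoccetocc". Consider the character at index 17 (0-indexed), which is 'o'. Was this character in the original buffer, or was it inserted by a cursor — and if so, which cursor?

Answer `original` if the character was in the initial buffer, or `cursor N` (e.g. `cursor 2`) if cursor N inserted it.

After op 1 (add_cursor(0)): buffer="jnge" (len 4), cursors c1@0 c4@0 c2@2 c3@4, authorship ....
After op 2 (insert('g')): buffer="ggjnggeg" (len 8), cursors c1@2 c4@2 c2@5 c3@8, authorship 14..2..3
After op 3 (delete): buffer="jnge" (len 4), cursors c1@0 c4@0 c2@2 c3@4, authorship ....
After op 4 (insert('t')): buffer="ttjntget" (len 8), cursors c1@2 c4@2 c2@5 c3@8, authorship 14..2..3
After op 5 (move_right): buffer="ttjntget" (len 8), cursors c1@3 c4@3 c2@6 c3@8, authorship 14..2..3
After op 6 (insert('o')): buffer="ttjoontgoeto" (len 12), cursors c1@5 c4@5 c2@9 c3@12, authorship 14.14.2.2.33
After op 7 (insert('c')): buffer="ttjooccntgocetoc" (len 16), cursors c1@7 c4@7 c2@12 c3@16, authorship 14.1414.2.22.333
After op 8 (insert('c')): buffer="ttjooccccntgoccetocc" (len 20), cursors c1@9 c4@9 c2@15 c3@20, authorship 14.141414.2.222.3333
Authorship (.=original, N=cursor N): 1 4 . 1 4 1 4 1 4 . 2 . 2 2 2 . 3 3 3 3
Index 17: author = 3

Answer: cursor 3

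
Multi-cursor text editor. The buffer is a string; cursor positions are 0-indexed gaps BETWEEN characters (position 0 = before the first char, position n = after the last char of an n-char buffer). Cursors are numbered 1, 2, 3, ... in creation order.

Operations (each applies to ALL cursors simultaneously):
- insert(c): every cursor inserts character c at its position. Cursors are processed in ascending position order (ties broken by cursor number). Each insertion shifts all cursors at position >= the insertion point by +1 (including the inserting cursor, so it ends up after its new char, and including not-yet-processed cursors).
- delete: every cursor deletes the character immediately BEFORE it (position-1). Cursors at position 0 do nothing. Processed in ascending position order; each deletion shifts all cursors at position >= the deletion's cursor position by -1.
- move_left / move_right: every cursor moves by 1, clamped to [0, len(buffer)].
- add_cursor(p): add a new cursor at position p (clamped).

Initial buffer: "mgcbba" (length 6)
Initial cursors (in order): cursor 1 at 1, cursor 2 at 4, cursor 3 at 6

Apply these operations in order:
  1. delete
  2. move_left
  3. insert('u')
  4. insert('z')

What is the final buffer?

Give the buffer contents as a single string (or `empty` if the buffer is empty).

After op 1 (delete): buffer="gcb" (len 3), cursors c1@0 c2@2 c3@3, authorship ...
After op 2 (move_left): buffer="gcb" (len 3), cursors c1@0 c2@1 c3@2, authorship ...
After op 3 (insert('u')): buffer="ugucub" (len 6), cursors c1@1 c2@3 c3@5, authorship 1.2.3.
After op 4 (insert('z')): buffer="uzguzcuzb" (len 9), cursors c1@2 c2@5 c3@8, authorship 11.22.33.

Answer: uzguzcuzb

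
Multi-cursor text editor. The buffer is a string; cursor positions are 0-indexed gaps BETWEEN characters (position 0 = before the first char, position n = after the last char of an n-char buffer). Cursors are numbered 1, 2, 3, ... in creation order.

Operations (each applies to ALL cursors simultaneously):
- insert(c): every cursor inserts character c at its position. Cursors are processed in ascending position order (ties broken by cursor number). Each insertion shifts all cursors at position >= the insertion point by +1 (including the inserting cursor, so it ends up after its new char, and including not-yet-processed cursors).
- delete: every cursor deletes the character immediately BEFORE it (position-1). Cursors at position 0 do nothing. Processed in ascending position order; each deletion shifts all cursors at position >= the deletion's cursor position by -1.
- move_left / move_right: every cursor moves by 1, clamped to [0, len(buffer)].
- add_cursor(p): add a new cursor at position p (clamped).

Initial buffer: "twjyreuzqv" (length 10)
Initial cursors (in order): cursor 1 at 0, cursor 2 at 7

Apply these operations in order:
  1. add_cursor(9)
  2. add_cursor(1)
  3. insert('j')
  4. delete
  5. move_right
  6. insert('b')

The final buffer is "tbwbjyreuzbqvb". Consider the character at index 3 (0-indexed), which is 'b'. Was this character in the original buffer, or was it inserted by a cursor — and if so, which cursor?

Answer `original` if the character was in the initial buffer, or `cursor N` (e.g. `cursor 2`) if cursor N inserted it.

After op 1 (add_cursor(9)): buffer="twjyreuzqv" (len 10), cursors c1@0 c2@7 c3@9, authorship ..........
After op 2 (add_cursor(1)): buffer="twjyreuzqv" (len 10), cursors c1@0 c4@1 c2@7 c3@9, authorship ..........
After op 3 (insert('j')): buffer="jtjwjyreujzqjv" (len 14), cursors c1@1 c4@3 c2@10 c3@13, authorship 1.4......2..3.
After op 4 (delete): buffer="twjyreuzqv" (len 10), cursors c1@0 c4@1 c2@7 c3@9, authorship ..........
After op 5 (move_right): buffer="twjyreuzqv" (len 10), cursors c1@1 c4@2 c2@8 c3@10, authorship ..........
After op 6 (insert('b')): buffer="tbwbjyreuzbqvb" (len 14), cursors c1@2 c4@4 c2@11 c3@14, authorship .1.4......2..3
Authorship (.=original, N=cursor N): . 1 . 4 . . . . . . 2 . . 3
Index 3: author = 4

Answer: cursor 4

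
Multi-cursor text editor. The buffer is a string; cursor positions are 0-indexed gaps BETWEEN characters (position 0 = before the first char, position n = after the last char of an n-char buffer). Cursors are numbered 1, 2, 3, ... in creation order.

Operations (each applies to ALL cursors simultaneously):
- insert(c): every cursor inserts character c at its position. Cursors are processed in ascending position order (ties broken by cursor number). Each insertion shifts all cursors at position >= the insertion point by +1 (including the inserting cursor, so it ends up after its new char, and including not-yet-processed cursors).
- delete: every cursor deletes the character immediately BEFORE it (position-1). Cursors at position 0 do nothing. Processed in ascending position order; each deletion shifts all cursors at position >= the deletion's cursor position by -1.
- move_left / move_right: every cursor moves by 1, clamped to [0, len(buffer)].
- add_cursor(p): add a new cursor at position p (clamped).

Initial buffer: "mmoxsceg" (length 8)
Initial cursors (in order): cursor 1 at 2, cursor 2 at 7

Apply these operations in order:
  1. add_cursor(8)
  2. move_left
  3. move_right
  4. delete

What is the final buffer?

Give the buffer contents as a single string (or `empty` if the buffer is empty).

After op 1 (add_cursor(8)): buffer="mmoxsceg" (len 8), cursors c1@2 c2@7 c3@8, authorship ........
After op 2 (move_left): buffer="mmoxsceg" (len 8), cursors c1@1 c2@6 c3@7, authorship ........
After op 3 (move_right): buffer="mmoxsceg" (len 8), cursors c1@2 c2@7 c3@8, authorship ........
After op 4 (delete): buffer="moxsc" (len 5), cursors c1@1 c2@5 c3@5, authorship .....

Answer: moxsc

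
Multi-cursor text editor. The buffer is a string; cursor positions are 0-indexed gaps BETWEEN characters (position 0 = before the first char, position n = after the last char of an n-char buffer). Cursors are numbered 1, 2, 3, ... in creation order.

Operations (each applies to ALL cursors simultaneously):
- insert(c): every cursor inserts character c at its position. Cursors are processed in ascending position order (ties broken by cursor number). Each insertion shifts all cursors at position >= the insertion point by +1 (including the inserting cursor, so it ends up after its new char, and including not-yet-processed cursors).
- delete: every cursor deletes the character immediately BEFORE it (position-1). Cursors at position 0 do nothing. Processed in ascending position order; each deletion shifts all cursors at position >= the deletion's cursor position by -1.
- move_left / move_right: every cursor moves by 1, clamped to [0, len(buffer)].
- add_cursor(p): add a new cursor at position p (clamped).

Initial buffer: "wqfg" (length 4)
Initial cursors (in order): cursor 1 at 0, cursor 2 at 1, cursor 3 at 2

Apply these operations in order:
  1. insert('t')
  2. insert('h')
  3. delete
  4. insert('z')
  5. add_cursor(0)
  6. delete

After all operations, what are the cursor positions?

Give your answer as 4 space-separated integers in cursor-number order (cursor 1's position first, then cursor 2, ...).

Answer: 1 3 5 0

Derivation:
After op 1 (insert('t')): buffer="twtqtfg" (len 7), cursors c1@1 c2@3 c3@5, authorship 1.2.3..
After op 2 (insert('h')): buffer="thwthqthfg" (len 10), cursors c1@2 c2@5 c3@8, authorship 11.22.33..
After op 3 (delete): buffer="twtqtfg" (len 7), cursors c1@1 c2@3 c3@5, authorship 1.2.3..
After op 4 (insert('z')): buffer="tzwtzqtzfg" (len 10), cursors c1@2 c2@5 c3@8, authorship 11.22.33..
After op 5 (add_cursor(0)): buffer="tzwtzqtzfg" (len 10), cursors c4@0 c1@2 c2@5 c3@8, authorship 11.22.33..
After op 6 (delete): buffer="twtqtfg" (len 7), cursors c4@0 c1@1 c2@3 c3@5, authorship 1.2.3..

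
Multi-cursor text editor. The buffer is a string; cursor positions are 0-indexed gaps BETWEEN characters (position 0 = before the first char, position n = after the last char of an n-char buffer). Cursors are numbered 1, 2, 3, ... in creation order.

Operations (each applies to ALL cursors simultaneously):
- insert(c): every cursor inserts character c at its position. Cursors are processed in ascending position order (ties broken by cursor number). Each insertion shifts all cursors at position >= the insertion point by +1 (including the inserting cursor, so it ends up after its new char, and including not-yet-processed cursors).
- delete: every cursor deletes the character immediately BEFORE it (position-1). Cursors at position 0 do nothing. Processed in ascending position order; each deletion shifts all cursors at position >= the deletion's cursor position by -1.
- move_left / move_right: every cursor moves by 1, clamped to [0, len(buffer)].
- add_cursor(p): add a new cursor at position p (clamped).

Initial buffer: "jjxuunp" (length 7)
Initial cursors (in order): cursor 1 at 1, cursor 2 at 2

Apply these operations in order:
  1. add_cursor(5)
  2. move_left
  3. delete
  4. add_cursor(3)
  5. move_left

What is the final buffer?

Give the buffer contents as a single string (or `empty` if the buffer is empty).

After op 1 (add_cursor(5)): buffer="jjxuunp" (len 7), cursors c1@1 c2@2 c3@5, authorship .......
After op 2 (move_left): buffer="jjxuunp" (len 7), cursors c1@0 c2@1 c3@4, authorship .......
After op 3 (delete): buffer="jxunp" (len 5), cursors c1@0 c2@0 c3@2, authorship .....
After op 4 (add_cursor(3)): buffer="jxunp" (len 5), cursors c1@0 c2@0 c3@2 c4@3, authorship .....
After op 5 (move_left): buffer="jxunp" (len 5), cursors c1@0 c2@0 c3@1 c4@2, authorship .....

Answer: jxunp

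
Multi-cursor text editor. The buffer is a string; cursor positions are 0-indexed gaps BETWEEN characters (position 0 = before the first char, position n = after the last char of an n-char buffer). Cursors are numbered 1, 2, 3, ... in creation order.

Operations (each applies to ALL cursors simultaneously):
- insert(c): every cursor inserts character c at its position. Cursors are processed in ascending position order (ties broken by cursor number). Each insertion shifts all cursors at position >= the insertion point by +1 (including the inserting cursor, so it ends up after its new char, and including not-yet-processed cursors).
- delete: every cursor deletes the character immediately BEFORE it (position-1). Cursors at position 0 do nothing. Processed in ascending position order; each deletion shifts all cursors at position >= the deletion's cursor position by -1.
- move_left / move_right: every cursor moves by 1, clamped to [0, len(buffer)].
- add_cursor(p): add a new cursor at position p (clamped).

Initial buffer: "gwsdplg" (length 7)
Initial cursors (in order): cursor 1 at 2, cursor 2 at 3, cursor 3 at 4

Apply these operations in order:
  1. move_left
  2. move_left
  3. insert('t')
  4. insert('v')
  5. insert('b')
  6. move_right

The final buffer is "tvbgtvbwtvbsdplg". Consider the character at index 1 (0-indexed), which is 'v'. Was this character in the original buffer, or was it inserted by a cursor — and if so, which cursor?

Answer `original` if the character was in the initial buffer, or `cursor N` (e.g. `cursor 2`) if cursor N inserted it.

Answer: cursor 1

Derivation:
After op 1 (move_left): buffer="gwsdplg" (len 7), cursors c1@1 c2@2 c3@3, authorship .......
After op 2 (move_left): buffer="gwsdplg" (len 7), cursors c1@0 c2@1 c3@2, authorship .......
After op 3 (insert('t')): buffer="tgtwtsdplg" (len 10), cursors c1@1 c2@3 c3@5, authorship 1.2.3.....
After op 4 (insert('v')): buffer="tvgtvwtvsdplg" (len 13), cursors c1@2 c2@5 c3@8, authorship 11.22.33.....
After op 5 (insert('b')): buffer="tvbgtvbwtvbsdplg" (len 16), cursors c1@3 c2@7 c3@11, authorship 111.222.333.....
After op 6 (move_right): buffer="tvbgtvbwtvbsdplg" (len 16), cursors c1@4 c2@8 c3@12, authorship 111.222.333.....
Authorship (.=original, N=cursor N): 1 1 1 . 2 2 2 . 3 3 3 . . . . .
Index 1: author = 1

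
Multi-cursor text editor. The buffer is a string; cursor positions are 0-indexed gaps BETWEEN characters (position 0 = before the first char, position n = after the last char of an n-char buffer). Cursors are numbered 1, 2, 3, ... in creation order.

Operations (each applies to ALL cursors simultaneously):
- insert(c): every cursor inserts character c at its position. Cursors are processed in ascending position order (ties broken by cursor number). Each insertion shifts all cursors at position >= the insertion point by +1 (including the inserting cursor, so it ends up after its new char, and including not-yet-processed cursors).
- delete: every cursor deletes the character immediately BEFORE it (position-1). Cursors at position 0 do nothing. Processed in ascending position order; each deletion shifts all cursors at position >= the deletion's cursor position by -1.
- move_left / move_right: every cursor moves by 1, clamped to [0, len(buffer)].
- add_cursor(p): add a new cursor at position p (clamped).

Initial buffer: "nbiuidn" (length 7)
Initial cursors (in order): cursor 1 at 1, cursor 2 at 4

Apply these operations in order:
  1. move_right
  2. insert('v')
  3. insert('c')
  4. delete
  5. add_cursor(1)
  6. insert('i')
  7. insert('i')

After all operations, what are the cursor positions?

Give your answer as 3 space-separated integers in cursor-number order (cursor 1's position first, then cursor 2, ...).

After op 1 (move_right): buffer="nbiuidn" (len 7), cursors c1@2 c2@5, authorship .......
After op 2 (insert('v')): buffer="nbviuivdn" (len 9), cursors c1@3 c2@7, authorship ..1...2..
After op 3 (insert('c')): buffer="nbvciuivcdn" (len 11), cursors c1@4 c2@9, authorship ..11...22..
After op 4 (delete): buffer="nbviuivdn" (len 9), cursors c1@3 c2@7, authorship ..1...2..
After op 5 (add_cursor(1)): buffer="nbviuivdn" (len 9), cursors c3@1 c1@3 c2@7, authorship ..1...2..
After op 6 (insert('i')): buffer="nibviiuividn" (len 12), cursors c3@2 c1@5 c2@10, authorship .3.11...22..
After op 7 (insert('i')): buffer="niibviiiuiviidn" (len 15), cursors c3@3 c1@7 c2@13, authorship .33.111...222..

Answer: 7 13 3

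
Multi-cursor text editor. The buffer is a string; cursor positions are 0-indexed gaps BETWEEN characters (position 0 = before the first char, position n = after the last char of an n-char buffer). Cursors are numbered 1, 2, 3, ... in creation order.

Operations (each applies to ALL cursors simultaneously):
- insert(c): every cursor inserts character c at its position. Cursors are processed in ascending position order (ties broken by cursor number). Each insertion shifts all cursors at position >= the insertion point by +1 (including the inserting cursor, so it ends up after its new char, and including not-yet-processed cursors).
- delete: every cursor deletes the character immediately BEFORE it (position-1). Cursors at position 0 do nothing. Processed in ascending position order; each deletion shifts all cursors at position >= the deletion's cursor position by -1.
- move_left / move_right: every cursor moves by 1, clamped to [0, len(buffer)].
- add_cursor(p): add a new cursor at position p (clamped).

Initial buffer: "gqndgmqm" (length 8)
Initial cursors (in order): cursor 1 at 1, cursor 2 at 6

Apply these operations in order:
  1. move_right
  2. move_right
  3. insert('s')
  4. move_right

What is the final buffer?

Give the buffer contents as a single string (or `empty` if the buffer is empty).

Answer: gqnsdgmqms

Derivation:
After op 1 (move_right): buffer="gqndgmqm" (len 8), cursors c1@2 c2@7, authorship ........
After op 2 (move_right): buffer="gqndgmqm" (len 8), cursors c1@3 c2@8, authorship ........
After op 3 (insert('s')): buffer="gqnsdgmqms" (len 10), cursors c1@4 c2@10, authorship ...1.....2
After op 4 (move_right): buffer="gqnsdgmqms" (len 10), cursors c1@5 c2@10, authorship ...1.....2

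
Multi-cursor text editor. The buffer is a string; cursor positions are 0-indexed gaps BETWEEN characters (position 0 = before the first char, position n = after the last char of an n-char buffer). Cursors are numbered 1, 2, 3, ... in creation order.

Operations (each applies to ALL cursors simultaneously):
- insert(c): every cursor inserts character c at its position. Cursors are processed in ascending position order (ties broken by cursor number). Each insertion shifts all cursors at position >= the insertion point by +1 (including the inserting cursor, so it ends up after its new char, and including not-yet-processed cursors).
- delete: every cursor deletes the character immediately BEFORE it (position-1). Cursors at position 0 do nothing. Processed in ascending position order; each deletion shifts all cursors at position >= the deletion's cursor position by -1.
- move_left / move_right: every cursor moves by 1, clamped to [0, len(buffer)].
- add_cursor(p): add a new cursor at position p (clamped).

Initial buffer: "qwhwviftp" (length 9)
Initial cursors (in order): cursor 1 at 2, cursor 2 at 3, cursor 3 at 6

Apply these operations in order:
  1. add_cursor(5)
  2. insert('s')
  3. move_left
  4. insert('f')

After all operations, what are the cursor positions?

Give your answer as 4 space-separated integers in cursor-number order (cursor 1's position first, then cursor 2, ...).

Answer: 3 6 13 10

Derivation:
After op 1 (add_cursor(5)): buffer="qwhwviftp" (len 9), cursors c1@2 c2@3 c4@5 c3@6, authorship .........
After op 2 (insert('s')): buffer="qwshswvsisftp" (len 13), cursors c1@3 c2@5 c4@8 c3@10, authorship ..1.2..4.3...
After op 3 (move_left): buffer="qwshswvsisftp" (len 13), cursors c1@2 c2@4 c4@7 c3@9, authorship ..1.2..4.3...
After op 4 (insert('f')): buffer="qwfshfswvfsifsftp" (len 17), cursors c1@3 c2@6 c4@10 c3@13, authorship ..11.22..44.33...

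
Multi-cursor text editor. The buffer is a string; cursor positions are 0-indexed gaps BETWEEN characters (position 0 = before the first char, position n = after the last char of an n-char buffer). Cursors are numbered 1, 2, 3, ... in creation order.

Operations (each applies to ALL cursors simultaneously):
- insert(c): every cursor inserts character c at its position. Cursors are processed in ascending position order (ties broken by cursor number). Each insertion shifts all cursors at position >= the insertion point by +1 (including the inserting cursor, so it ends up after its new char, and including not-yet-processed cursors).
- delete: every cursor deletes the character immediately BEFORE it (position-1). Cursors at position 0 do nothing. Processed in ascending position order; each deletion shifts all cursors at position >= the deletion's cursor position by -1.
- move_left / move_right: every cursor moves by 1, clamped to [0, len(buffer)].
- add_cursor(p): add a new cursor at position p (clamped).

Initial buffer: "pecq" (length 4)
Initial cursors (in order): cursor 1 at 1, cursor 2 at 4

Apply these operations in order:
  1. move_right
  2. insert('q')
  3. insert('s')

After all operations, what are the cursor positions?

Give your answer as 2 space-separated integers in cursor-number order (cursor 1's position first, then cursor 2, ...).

Answer: 4 8

Derivation:
After op 1 (move_right): buffer="pecq" (len 4), cursors c1@2 c2@4, authorship ....
After op 2 (insert('q')): buffer="peqcqq" (len 6), cursors c1@3 c2@6, authorship ..1..2
After op 3 (insert('s')): buffer="peqscqqs" (len 8), cursors c1@4 c2@8, authorship ..11..22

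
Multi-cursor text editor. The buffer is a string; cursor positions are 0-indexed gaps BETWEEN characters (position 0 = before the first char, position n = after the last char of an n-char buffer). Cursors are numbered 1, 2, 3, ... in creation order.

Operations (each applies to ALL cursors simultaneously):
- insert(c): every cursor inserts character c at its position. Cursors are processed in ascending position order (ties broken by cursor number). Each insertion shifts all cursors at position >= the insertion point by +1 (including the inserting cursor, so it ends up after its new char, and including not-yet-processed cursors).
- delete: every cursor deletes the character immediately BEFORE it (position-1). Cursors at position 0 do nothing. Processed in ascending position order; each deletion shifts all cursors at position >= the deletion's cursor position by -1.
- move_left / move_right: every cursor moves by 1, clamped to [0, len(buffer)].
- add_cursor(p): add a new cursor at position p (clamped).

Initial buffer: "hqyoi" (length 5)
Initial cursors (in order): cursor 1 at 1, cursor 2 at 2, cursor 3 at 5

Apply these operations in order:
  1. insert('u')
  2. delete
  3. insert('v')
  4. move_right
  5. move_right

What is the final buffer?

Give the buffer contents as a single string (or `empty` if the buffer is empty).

After op 1 (insert('u')): buffer="huquyoiu" (len 8), cursors c1@2 c2@4 c3@8, authorship .1.2...3
After op 2 (delete): buffer="hqyoi" (len 5), cursors c1@1 c2@2 c3@5, authorship .....
After op 3 (insert('v')): buffer="hvqvyoiv" (len 8), cursors c1@2 c2@4 c3@8, authorship .1.2...3
After op 4 (move_right): buffer="hvqvyoiv" (len 8), cursors c1@3 c2@5 c3@8, authorship .1.2...3
After op 5 (move_right): buffer="hvqvyoiv" (len 8), cursors c1@4 c2@6 c3@8, authorship .1.2...3

Answer: hvqvyoiv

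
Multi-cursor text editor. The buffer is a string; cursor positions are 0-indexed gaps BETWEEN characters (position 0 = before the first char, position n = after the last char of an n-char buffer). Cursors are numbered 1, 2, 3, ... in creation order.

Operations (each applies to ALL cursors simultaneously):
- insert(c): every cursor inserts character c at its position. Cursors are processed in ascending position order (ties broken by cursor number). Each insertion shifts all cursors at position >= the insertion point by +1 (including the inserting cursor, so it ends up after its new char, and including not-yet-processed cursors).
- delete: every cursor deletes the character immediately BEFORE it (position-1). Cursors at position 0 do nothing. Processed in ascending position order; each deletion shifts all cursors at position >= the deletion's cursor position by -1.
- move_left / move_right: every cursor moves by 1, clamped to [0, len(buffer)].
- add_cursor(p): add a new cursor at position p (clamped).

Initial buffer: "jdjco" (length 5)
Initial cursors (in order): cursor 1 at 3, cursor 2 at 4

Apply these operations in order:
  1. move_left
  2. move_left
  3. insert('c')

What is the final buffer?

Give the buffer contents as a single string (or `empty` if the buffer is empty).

Answer: jcdcjco

Derivation:
After op 1 (move_left): buffer="jdjco" (len 5), cursors c1@2 c2@3, authorship .....
After op 2 (move_left): buffer="jdjco" (len 5), cursors c1@1 c2@2, authorship .....
After op 3 (insert('c')): buffer="jcdcjco" (len 7), cursors c1@2 c2@4, authorship .1.2...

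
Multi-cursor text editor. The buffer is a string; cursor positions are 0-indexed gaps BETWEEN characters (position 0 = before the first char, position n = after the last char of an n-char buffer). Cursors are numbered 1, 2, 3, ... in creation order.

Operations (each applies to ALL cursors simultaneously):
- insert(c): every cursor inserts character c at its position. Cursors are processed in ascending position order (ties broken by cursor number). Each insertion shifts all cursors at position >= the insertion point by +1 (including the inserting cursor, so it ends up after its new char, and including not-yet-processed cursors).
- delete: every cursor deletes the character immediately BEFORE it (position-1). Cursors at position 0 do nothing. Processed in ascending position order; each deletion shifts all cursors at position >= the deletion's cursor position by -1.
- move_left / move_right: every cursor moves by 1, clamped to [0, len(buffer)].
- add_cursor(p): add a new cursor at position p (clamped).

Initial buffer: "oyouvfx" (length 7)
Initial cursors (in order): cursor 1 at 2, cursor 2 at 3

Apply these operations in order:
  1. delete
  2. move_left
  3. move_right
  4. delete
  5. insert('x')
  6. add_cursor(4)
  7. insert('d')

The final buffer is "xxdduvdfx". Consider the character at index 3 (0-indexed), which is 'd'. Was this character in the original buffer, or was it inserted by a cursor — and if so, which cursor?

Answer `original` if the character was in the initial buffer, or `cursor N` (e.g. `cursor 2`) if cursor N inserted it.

Answer: cursor 2

Derivation:
After op 1 (delete): buffer="ouvfx" (len 5), cursors c1@1 c2@1, authorship .....
After op 2 (move_left): buffer="ouvfx" (len 5), cursors c1@0 c2@0, authorship .....
After op 3 (move_right): buffer="ouvfx" (len 5), cursors c1@1 c2@1, authorship .....
After op 4 (delete): buffer="uvfx" (len 4), cursors c1@0 c2@0, authorship ....
After op 5 (insert('x')): buffer="xxuvfx" (len 6), cursors c1@2 c2@2, authorship 12....
After op 6 (add_cursor(4)): buffer="xxuvfx" (len 6), cursors c1@2 c2@2 c3@4, authorship 12....
After op 7 (insert('d')): buffer="xxdduvdfx" (len 9), cursors c1@4 c2@4 c3@7, authorship 1212..3..
Authorship (.=original, N=cursor N): 1 2 1 2 . . 3 . .
Index 3: author = 2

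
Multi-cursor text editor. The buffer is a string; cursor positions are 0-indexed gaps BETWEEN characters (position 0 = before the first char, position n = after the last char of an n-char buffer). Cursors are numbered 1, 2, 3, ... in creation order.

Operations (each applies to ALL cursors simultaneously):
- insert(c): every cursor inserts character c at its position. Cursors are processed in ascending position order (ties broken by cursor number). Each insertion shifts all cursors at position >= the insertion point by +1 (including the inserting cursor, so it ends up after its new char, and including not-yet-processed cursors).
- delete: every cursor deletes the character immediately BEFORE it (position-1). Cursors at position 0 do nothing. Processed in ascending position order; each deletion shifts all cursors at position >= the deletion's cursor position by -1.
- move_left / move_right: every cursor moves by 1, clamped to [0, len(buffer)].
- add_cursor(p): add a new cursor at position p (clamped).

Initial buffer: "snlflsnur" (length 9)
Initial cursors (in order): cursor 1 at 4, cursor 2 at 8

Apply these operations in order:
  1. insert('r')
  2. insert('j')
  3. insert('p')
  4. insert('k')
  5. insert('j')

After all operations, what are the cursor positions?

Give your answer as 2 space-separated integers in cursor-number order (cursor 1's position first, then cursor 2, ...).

After op 1 (insert('r')): buffer="snlfrlsnurr" (len 11), cursors c1@5 c2@10, authorship ....1....2.
After op 2 (insert('j')): buffer="snlfrjlsnurjr" (len 13), cursors c1@6 c2@12, authorship ....11....22.
After op 3 (insert('p')): buffer="snlfrjplsnurjpr" (len 15), cursors c1@7 c2@14, authorship ....111....222.
After op 4 (insert('k')): buffer="snlfrjpklsnurjpkr" (len 17), cursors c1@8 c2@16, authorship ....1111....2222.
After op 5 (insert('j')): buffer="snlfrjpkjlsnurjpkjr" (len 19), cursors c1@9 c2@18, authorship ....11111....22222.

Answer: 9 18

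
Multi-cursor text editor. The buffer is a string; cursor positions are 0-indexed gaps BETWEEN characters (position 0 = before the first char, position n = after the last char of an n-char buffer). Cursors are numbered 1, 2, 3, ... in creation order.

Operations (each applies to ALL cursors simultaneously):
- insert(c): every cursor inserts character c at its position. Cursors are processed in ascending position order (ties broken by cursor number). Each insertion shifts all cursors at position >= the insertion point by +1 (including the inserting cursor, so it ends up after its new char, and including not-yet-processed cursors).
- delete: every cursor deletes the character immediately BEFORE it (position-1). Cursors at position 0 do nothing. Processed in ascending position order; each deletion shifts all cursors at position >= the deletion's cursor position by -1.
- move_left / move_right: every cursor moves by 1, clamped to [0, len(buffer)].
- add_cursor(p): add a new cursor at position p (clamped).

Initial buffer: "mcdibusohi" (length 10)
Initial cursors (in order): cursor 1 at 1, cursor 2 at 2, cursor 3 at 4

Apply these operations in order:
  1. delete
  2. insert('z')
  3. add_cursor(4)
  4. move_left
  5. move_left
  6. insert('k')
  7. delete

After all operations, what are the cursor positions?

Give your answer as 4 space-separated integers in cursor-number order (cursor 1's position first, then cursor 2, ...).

Answer: 0 0 2 2

Derivation:
After op 1 (delete): buffer="dbusohi" (len 7), cursors c1@0 c2@0 c3@1, authorship .......
After op 2 (insert('z')): buffer="zzdzbusohi" (len 10), cursors c1@2 c2@2 c3@4, authorship 12.3......
After op 3 (add_cursor(4)): buffer="zzdzbusohi" (len 10), cursors c1@2 c2@2 c3@4 c4@4, authorship 12.3......
After op 4 (move_left): buffer="zzdzbusohi" (len 10), cursors c1@1 c2@1 c3@3 c4@3, authorship 12.3......
After op 5 (move_left): buffer="zzdzbusohi" (len 10), cursors c1@0 c2@0 c3@2 c4@2, authorship 12.3......
After op 6 (insert('k')): buffer="kkzzkkdzbusohi" (len 14), cursors c1@2 c2@2 c3@6 c4@6, authorship 121234.3......
After op 7 (delete): buffer="zzdzbusohi" (len 10), cursors c1@0 c2@0 c3@2 c4@2, authorship 12.3......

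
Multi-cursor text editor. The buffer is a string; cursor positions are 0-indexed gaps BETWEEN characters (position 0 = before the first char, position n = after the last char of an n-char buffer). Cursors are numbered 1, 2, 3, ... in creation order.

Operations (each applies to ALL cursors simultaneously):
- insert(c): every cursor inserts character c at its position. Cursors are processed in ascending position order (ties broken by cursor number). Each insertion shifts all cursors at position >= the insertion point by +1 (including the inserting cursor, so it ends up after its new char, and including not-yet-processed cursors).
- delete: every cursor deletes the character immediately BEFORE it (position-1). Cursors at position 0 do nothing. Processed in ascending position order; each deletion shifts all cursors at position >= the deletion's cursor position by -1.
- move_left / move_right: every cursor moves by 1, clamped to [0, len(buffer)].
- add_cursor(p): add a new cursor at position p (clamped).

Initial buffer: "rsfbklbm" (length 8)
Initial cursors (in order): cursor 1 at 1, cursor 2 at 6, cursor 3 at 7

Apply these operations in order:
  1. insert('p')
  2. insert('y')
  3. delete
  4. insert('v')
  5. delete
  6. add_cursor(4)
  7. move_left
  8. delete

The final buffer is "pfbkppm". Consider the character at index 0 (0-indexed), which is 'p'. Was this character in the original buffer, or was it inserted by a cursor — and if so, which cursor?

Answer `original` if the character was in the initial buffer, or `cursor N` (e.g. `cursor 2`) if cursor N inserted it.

After op 1 (insert('p')): buffer="rpsfbklpbpm" (len 11), cursors c1@2 c2@8 c3@10, authorship .1.....2.3.
After op 2 (insert('y')): buffer="rpysfbklpybpym" (len 14), cursors c1@3 c2@10 c3@13, authorship .11.....22.33.
After op 3 (delete): buffer="rpsfbklpbpm" (len 11), cursors c1@2 c2@8 c3@10, authorship .1.....2.3.
After op 4 (insert('v')): buffer="rpvsfbklpvbpvm" (len 14), cursors c1@3 c2@10 c3@13, authorship .11.....22.33.
After op 5 (delete): buffer="rpsfbklpbpm" (len 11), cursors c1@2 c2@8 c3@10, authorship .1.....2.3.
After op 6 (add_cursor(4)): buffer="rpsfbklpbpm" (len 11), cursors c1@2 c4@4 c2@8 c3@10, authorship .1.....2.3.
After op 7 (move_left): buffer="rpsfbklpbpm" (len 11), cursors c1@1 c4@3 c2@7 c3@9, authorship .1.....2.3.
After op 8 (delete): buffer="pfbkppm" (len 7), cursors c1@0 c4@1 c2@4 c3@5, authorship 1...23.
Authorship (.=original, N=cursor N): 1 . . . 2 3 .
Index 0: author = 1

Answer: cursor 1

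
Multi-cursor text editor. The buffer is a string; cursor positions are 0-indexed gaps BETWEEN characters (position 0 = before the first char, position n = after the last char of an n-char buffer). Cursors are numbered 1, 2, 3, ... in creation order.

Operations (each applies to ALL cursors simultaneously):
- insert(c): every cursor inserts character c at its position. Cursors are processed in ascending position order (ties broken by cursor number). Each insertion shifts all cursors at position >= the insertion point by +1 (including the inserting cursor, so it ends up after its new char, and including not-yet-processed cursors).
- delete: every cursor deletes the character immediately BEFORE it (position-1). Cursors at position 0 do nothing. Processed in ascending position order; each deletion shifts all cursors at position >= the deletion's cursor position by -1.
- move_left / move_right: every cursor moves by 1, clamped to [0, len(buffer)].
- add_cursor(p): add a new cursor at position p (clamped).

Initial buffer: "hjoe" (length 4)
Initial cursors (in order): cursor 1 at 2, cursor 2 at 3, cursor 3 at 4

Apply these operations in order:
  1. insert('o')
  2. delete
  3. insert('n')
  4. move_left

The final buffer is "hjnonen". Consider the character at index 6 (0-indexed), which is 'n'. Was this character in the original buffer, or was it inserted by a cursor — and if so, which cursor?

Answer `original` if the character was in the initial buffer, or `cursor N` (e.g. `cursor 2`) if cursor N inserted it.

Answer: cursor 3

Derivation:
After op 1 (insert('o')): buffer="hjoooeo" (len 7), cursors c1@3 c2@5 c3@7, authorship ..1.2.3
After op 2 (delete): buffer="hjoe" (len 4), cursors c1@2 c2@3 c3@4, authorship ....
After op 3 (insert('n')): buffer="hjnonen" (len 7), cursors c1@3 c2@5 c3@7, authorship ..1.2.3
After op 4 (move_left): buffer="hjnonen" (len 7), cursors c1@2 c2@4 c3@6, authorship ..1.2.3
Authorship (.=original, N=cursor N): . . 1 . 2 . 3
Index 6: author = 3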